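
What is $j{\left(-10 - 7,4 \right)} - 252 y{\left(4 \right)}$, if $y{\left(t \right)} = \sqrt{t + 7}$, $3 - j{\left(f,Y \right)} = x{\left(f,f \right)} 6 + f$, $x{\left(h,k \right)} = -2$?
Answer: $32 - 252 \sqrt{11} \approx -803.79$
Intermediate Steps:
$j{\left(f,Y \right)} = 15 - f$ ($j{\left(f,Y \right)} = 3 - \left(\left(-2\right) 6 + f\right) = 3 - \left(-12 + f\right) = 15 - f$)
$y{\left(t \right)} = \sqrt{7 + t}$
$j{\left(-10 - 7,4 \right)} - 252 y{\left(4 \right)} = \left(15 - \left(-10 - 7\right)\right) - 252 \sqrt{7 + 4} = \left(15 - \left(-10 - 7\right)\right) - 252 \sqrt{11} = \left(15 - -17\right) - 252 \sqrt{11} = \left(15 + 17\right) - 252 \sqrt{11} = 32 - 252 \sqrt{11}$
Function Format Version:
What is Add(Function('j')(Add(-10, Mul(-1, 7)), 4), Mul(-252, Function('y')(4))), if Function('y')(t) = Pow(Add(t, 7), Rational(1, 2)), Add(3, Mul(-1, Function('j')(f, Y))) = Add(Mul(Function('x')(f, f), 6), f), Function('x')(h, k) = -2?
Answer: Add(32, Mul(-252, Pow(11, Rational(1, 2)))) ≈ -803.79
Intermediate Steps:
Function('j')(f, Y) = Add(15, Mul(-1, f)) (Function('j')(f, Y) = Add(3, Mul(-1, Add(Mul(-2, 6), f))) = Add(3, Mul(-1, Add(-12, f))) = Add(3, Add(12, Mul(-1, f))) = Add(15, Mul(-1, f)))
Function('y')(t) = Pow(Add(7, t), Rational(1, 2))
Add(Function('j')(Add(-10, Mul(-1, 7)), 4), Mul(-252, Function('y')(4))) = Add(Add(15, Mul(-1, Add(-10, Mul(-1, 7)))), Mul(-252, Pow(Add(7, 4), Rational(1, 2)))) = Add(Add(15, Mul(-1, Add(-10, -7))), Mul(-252, Pow(11, Rational(1, 2)))) = Add(Add(15, Mul(-1, -17)), Mul(-252, Pow(11, Rational(1, 2)))) = Add(Add(15, 17), Mul(-252, Pow(11, Rational(1, 2)))) = Add(32, Mul(-252, Pow(11, Rational(1, 2))))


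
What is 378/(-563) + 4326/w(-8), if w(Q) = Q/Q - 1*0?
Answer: 2435160/563 ≈ 4325.3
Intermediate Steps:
w(Q) = 1 (w(Q) = 1 + 0 = 1)
378/(-563) + 4326/w(-8) = 378/(-563) + 4326/1 = 378*(-1/563) + 4326*1 = -378/563 + 4326 = 2435160/563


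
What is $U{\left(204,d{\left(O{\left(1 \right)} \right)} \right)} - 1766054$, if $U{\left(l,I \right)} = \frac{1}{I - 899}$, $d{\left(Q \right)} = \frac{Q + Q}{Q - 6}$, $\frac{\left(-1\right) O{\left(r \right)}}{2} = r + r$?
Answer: $- \frac{7931348519}{4491} \approx -1.7661 \cdot 10^{6}$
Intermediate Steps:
$O{\left(r \right)} = - 4 r$ ($O{\left(r \right)} = - 2 \left(r + r\right) = - 2 \cdot 2 r = - 4 r$)
$d{\left(Q \right)} = \frac{2 Q}{-6 + Q}$
$U{\left(l,I \right)} = \frac{1}{-899 + I}$
$U{\left(204,d{\left(O{\left(1 \right)} \right)} \right)} - 1766054 = \frac{1}{-899 + \frac{2 \left(\left(-4\right) 1\right)}{-6 - 4}} - 1766054 = \frac{1}{-899 + 2 \left(-4\right) \frac{1}{-6 - 4}} - 1766054 = \frac{1}{-899 + 2 \left(-4\right) \frac{1}{-10}} - 1766054 = \frac{1}{-899 + 2 \left(-4\right) \left(- \frac{1}{10}\right)} - 1766054 = \frac{1}{-899 + \frac{4}{5}} - 1766054 = \frac{1}{- \frac{4491}{5}} - 1766054 = - \frac{5}{4491} - 1766054 = - \frac{7931348519}{4491}$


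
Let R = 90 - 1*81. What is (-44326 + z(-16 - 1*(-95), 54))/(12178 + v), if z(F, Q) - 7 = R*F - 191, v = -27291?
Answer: 6257/2159 ≈ 2.8981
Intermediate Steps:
R = 9 (R = 90 - 81 = 9)
z(F, Q) = -184 + 9*F (z(F, Q) = 7 + (9*F - 191) = 7 + (-191 + 9*F) = -184 + 9*F)
(-44326 + z(-16 - 1*(-95), 54))/(12178 + v) = (-44326 + (-184 + 9*(-16 - 1*(-95))))/(12178 - 27291) = (-44326 + (-184 + 9*(-16 + 95)))/(-15113) = (-44326 + (-184 + 9*79))*(-1/15113) = (-44326 + (-184 + 711))*(-1/15113) = (-44326 + 527)*(-1/15113) = -43799*(-1/15113) = 6257/2159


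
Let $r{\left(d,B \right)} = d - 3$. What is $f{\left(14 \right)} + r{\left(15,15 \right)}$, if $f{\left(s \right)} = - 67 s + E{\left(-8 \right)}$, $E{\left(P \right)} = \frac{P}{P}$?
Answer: $-925$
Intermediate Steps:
$E{\left(P \right)} = 1$
$f{\left(s \right)} = 1 - 67 s$ ($f{\left(s \right)} = - 67 s + 1 = 1 - 67 s$)
$r{\left(d,B \right)} = -3 + d$
$f{\left(14 \right)} + r{\left(15,15 \right)} = \left(1 - 938\right) + \left(-3 + 15\right) = \left(1 - 938\right) + 12 = -937 + 12 = -925$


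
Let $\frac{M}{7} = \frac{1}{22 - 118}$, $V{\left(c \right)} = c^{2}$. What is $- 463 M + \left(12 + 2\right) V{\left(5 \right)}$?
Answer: $\frac{36841}{96} \approx 383.76$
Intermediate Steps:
$M = - \frac{7}{96}$ ($M = \frac{7}{22 - 118} = \frac{7}{-96} = 7 \left(- \frac{1}{96}\right) = - \frac{7}{96} \approx -0.072917$)
$- 463 M + \left(12 + 2\right) V{\left(5 \right)} = \left(-463\right) \left(- \frac{7}{96}\right) + \left(12 + 2\right) 5^{2} = \frac{3241}{96} + 14 \cdot 25 = \frac{3241}{96} + 350 = \frac{36841}{96}$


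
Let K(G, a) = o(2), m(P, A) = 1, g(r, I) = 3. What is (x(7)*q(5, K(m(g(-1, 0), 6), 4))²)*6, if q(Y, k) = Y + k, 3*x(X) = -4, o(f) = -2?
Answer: -72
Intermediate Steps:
x(X) = -4/3 (x(X) = (⅓)*(-4) = -4/3)
K(G, a) = -2
(x(7)*q(5, K(m(g(-1, 0), 6), 4))²)*6 = -4*(5 - 2)²/3*6 = -4/3*3²*6 = -4/3*9*6 = -12*6 = -72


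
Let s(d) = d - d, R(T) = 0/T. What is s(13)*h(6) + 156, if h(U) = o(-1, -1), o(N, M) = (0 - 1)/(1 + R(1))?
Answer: 156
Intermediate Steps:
R(T) = 0
o(N, M) = -1 (o(N, M) = (0 - 1)/(1 + 0) = -1/1 = -1*1 = -1)
s(d) = 0
h(U) = -1
s(13)*h(6) + 156 = 0*(-1) + 156 = 0 + 156 = 156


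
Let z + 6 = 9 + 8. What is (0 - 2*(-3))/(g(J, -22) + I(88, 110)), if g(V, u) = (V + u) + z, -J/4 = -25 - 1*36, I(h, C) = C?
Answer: 6/343 ≈ 0.017493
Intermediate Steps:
z = 11 (z = -6 + (9 + 8) = -6 + 17 = 11)
J = 244 (J = -4*(-25 - 1*36) = -4*(-25 - 36) = -4*(-61) = 244)
g(V, u) = 11 + V + u (g(V, u) = (V + u) + 11 = 11 + V + u)
(0 - 2*(-3))/(g(J, -22) + I(88, 110)) = (0 - 2*(-3))/((11 + 244 - 22) + 110) = (0 + 6)/(233 + 110) = 6/343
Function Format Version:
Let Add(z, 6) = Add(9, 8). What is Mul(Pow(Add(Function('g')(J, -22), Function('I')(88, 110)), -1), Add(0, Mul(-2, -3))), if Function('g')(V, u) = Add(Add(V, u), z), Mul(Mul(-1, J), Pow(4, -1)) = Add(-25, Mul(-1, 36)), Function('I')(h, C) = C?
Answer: Rational(6, 343) ≈ 0.017493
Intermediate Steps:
z = 11 (z = Add(-6, Add(9, 8)) = Add(-6, 17) = 11)
J = 244 (J = Mul(-4, Add(-25, Mul(-1, 36))) = Mul(-4, Add(-25, -36)) = Mul(-4, -61) = 244)
Function('g')(V, u) = Add(11, V, u) (Function('g')(V, u) = Add(Add(V, u), 11) = Add(11, V, u))
Mul(Pow(Add(Function('g')(J, -22), Function('I')(88, 110)), -1), Add(0, Mul(-2, -3))) = Mul(Pow(Add(Add(11, 244, -22), 110), -1), Add(0, Mul(-2, -3))) = Mul(Pow(Add(233, 110), -1), Add(0, 6)) = Mul(Pow(343, -1), 6) = Mul(Rational(1, 343), 6) = Rational(6, 343)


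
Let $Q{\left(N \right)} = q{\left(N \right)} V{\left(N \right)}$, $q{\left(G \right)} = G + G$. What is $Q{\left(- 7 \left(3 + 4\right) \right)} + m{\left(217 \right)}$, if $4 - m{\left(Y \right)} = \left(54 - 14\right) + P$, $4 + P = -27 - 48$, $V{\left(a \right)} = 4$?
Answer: $-349$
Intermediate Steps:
$q{\left(G \right)} = 2 G$
$P = -79$ ($P = -4 - 75 = -79$)
$m{\left(Y \right)} = 43$ ($m{\left(Y \right)} = 4 - \left(\left(54 - 14\right) - 79\right) = 4 - \left(40 - 79\right) = 4 - -39 = 4 + 39 = 43$)
$Q{\left(N \right)} = 8 N$ ($Q{\left(N \right)} = 2 N 4 = 8 N$)
$Q{\left(- 7 \left(3 + 4\right) \right)} + m{\left(217 \right)} = 8 \left(- 7 \left(3 + 4\right)\right) + 43 = 8 \left(\left(-7\right) 7\right) + 43 = 8 \left(-49\right) + 43 = -392 + 43 = -349$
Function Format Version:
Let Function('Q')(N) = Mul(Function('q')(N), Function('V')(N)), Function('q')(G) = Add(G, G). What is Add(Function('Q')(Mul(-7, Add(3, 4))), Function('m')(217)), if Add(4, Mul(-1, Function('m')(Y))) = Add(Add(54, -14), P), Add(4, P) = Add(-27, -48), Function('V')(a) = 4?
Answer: -349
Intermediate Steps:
Function('q')(G) = Mul(2, G)
P = -79 (P = Add(-4, Add(-27, -48)) = Add(-4, -75) = -79)
Function('m')(Y) = 43 (Function('m')(Y) = Add(4, Mul(-1, Add(Add(54, -14), -79))) = Add(4, Mul(-1, Add(40, -79))) = Add(4, Mul(-1, -39)) = Add(4, 39) = 43)
Function('Q')(N) = Mul(8, N) (Function('Q')(N) = Mul(Mul(2, N), 4) = Mul(8, N))
Add(Function('Q')(Mul(-7, Add(3, 4))), Function('m')(217)) = Add(Mul(8, Mul(-7, Add(3, 4))), 43) = Add(Mul(8, Mul(-7, 7)), 43) = Add(Mul(8, -49), 43) = Add(-392, 43) = -349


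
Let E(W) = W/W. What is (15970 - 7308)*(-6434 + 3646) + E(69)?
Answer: -24149655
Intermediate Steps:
E(W) = 1
(15970 - 7308)*(-6434 + 3646) + E(69) = (15970 - 7308)*(-6434 + 3646) + 1 = 8662*(-2788) + 1 = -24149656 + 1 = -24149655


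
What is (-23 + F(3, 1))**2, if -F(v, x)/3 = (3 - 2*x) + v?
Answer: 1225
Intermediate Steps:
F(v, x) = -9 - 3*v + 6*x (F(v, x) = -3*((3 - 2*x) + v) = -3*(3 + v - 2*x) = -9 - 3*v + 6*x)
(-23 + F(3, 1))**2 = (-23 + (-9 - 3*3 + 6*1))**2 = (-23 + (-9 - 9 + 6))**2 = (-23 - 12)**2 = (-35)**2 = 1225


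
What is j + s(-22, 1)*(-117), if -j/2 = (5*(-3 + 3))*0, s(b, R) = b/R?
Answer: 2574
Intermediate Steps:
j = 0 (j = -2*5*(-3 + 3)*0 = -2*5*0*0 = -0*0 = -2*0 = 0)
j + s(-22, 1)*(-117) = 0 - 22/1*(-117) = 0 - 22*1*(-117) = 0 - 22*(-117) = 0 + 2574 = 2574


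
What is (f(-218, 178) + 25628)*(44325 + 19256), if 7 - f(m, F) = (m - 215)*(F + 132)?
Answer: 10164376565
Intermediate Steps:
f(m, F) = 7 - (-215 + m)*(132 + F) (f(m, F) = 7 - (m - 215)*(F + 132) = 7 - (-215 + m)*(132 + F))
(f(-218, 178) + 25628)*(44325 + 19256) = ((28387 - 132*(-218) + 215*178 - 1*178*(-218)) + 25628)*(44325 + 19256) = ((28387 + 28776 + 38270 + 38804) + 25628)*63581 = (134237 + 25628)*63581 = 159865*63581 = 10164376565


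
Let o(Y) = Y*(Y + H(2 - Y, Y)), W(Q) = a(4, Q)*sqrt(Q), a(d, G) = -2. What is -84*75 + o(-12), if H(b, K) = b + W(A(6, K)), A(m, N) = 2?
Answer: -6324 + 24*sqrt(2) ≈ -6290.1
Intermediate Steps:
W(Q) = -2*sqrt(Q)
H(b, K) = b - 2*sqrt(2)
o(Y) = Y*(2 - 2*sqrt(2)) (o(Y) = Y*(Y + ((2 - Y) - 2*sqrt(2))) = Y*(Y + (2 - Y - 2*sqrt(2))) = Y*(2 - 2*sqrt(2)))
-84*75 + o(-12) = -84*75 + 2*(-12)*(1 - sqrt(2)) = -6300 + (-24 + 24*sqrt(2)) = -6324 + 24*sqrt(2)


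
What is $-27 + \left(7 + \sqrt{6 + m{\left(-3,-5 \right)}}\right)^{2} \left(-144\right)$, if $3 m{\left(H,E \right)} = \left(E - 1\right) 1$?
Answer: $-11691$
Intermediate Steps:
$m{\left(H,E \right)} = - \frac{1}{3} + \frac{E}{3}$ ($m{\left(H,E \right)} = \frac{\left(E - 1\right) 1}{3} = \frac{\left(-1 + E\right) 1}{3} = \frac{-1 + E}{3} = - \frac{1}{3} + \frac{E}{3}$)
$-27 + \left(7 + \sqrt{6 + m{\left(-3,-5 \right)}}\right)^{2} \left(-144\right) = -27 + \left(7 + \sqrt{6 + \left(- \frac{1}{3} + \frac{1}{3} \left(-5\right)\right)}\right)^{2} \left(-144\right) = -27 + \left(7 + \sqrt{6 - 2}\right)^{2} \left(-144\right) = -27 + \left(7 + \sqrt{4}\right)^{2} \left(-144\right) = -27 + \left(7 + 2\right)^{2} \left(-144\right) = -27 + 9^{2} \left(-144\right) = -27 + 81 \left(-144\right) = -27 - 11664 = -11691$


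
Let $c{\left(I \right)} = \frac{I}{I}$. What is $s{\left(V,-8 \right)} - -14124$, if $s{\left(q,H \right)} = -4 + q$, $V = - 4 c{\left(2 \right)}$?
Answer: $14116$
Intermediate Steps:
$c{\left(I \right)} = 1$
$V = -4$ ($V = \left(-4\right) 1 = -4$)
$s{\left(V,-8 \right)} - -14124 = \left(-4 - 4\right) - -14124 = -8 + 14124 = 14116$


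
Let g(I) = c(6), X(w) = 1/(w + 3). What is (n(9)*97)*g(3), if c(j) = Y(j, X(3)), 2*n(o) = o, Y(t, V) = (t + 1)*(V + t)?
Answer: 75369/4 ≈ 18842.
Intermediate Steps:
X(w) = 1/(3 + w)
Y(t, V) = (1 + t)*(V + t)
n(o) = o/2
c(j) = ⅙ + j² + 7*j/6 (c(j) = 1/(3 + 3) + j + j² + j/(3 + 3) = 1/6 + j + j² + j/6 = ⅙ + j + j² + j/6 = ⅙ + j² + 7*j/6)
g(I) = 259/6 (g(I) = ⅙ + 6² + (7/6)*6 = ⅙ + 36 + 7 = 259/6)
(n(9)*97)*g(3) = (((½)*9)*97)*(259/6) = ((9/2)*97)*(259/6) = (873/2)*(259/6) = 75369/4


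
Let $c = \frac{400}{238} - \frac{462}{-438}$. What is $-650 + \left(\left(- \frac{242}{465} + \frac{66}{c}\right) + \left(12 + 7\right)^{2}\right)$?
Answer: $- \frac{977512457}{3683265} \approx -265.39$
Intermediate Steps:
$c = \frac{23763}{8687}$ ($c = 400 \cdot \frac{1}{238} - - \frac{77}{73} = \frac{200}{119} + \frac{77}{73} = \frac{23763}{8687} \approx 2.7355$)
$-650 + \left(\left(- \frac{242}{465} + \frac{66}{c}\right) + \left(12 + 7\right)^{2}\right) = -650 + \left(\left(- \frac{242}{465} + \frac{66}{\frac{23763}{8687}}\right) + \left(12 + 7\right)^{2}\right) = -650 + \left(\left(\left(-242\right) \frac{1}{465} + 66 \cdot \frac{8687}{23763}\right) + 19^{2}\right) = -650 + \left(\left(- \frac{242}{465} + \frac{191114}{7921}\right) + 361\right) = -650 + \left(\frac{86951128}{3683265} + 361\right) = -650 + \frac{1416609793}{3683265} = - \frac{977512457}{3683265}$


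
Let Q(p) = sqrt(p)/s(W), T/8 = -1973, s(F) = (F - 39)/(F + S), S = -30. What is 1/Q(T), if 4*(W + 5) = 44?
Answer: -11*I*sqrt(3946)/63136 ≈ -0.010944*I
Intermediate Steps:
W = 6 (W = -5 + (1/4)*44 = -5 + 11 = 6)
s(F) = (-39 + F)/(-30 + F) (s(F) = (F - 39)/(F - 30) = (-39 + F)/(-30 + F))
T = -15784 (T = 8*(-1973) = -15784)
Q(p) = 8*sqrt(p)/11 (Q(p) = sqrt(p)/(((-39 + 6)/(-30 + 6))) = sqrt(p)/((-33/(-24))) = sqrt(p)/((-1/24*(-33))) = sqrt(p)/(11/8) = 8*sqrt(p)/11)
1/Q(T) = 1/(8*sqrt(-15784)/11) = 1/(8*(2*I*sqrt(3946))/11) = 1/(16*I*sqrt(3946)/11) = -11*I*sqrt(3946)/63136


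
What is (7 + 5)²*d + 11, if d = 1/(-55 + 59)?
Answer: 47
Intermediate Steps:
d = ¼ (d = 1/4 = ¼ ≈ 0.25000)
(7 + 5)²*d + 11 = (7 + 5)²*(¼) + 11 = 12²*(¼) + 11 = 144*(¼) + 11 = 36 + 11 = 47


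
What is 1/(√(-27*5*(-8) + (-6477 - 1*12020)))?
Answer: -I*√17417/17417 ≈ -0.0075773*I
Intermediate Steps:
1/(√(-27*5*(-8) + (-6477 - 1*12020))) = 1/(√(-135*(-8) + (-6477 - 12020))) = 1/(√(1080 - 18497)) = 1/(√(-17417)) = 1/(I*√17417) = -I*√17417/17417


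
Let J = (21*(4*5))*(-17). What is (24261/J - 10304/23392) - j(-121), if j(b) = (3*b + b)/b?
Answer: -802181/102340 ≈ -7.8384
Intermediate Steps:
J = -7140 (J = (21*20)*(-17) = 420*(-17) = -7140)
j(b) = 4 (j(b) = (4*b)/b = 4)
(24261/J - 10304/23392) - j(-121) = (24261/(-7140) - 10304/23392) - 1*4 = (24261*(-1/7140) - 10304*1/23392) - 4 = (-8087/2380 - 322/731) - 4 = -392821/102340 - 4 = -802181/102340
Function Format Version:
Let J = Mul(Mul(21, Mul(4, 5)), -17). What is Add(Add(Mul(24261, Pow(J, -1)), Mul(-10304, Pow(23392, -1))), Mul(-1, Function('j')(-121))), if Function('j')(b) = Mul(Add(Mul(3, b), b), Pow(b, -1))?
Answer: Rational(-802181, 102340) ≈ -7.8384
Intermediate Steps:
J = -7140 (J = Mul(Mul(21, 20), -17) = Mul(420, -17) = -7140)
Function('j')(b) = 4 (Function('j')(b) = Mul(Mul(4, b), Pow(b, -1)) = 4)
Add(Add(Mul(24261, Pow(J, -1)), Mul(-10304, Pow(23392, -1))), Mul(-1, Function('j')(-121))) = Add(Add(Mul(24261, Pow(-7140, -1)), Mul(-10304, Pow(23392, -1))), Mul(-1, 4)) = Add(Add(Mul(24261, Rational(-1, 7140)), Mul(-10304, Rational(1, 23392))), -4) = Add(Add(Rational(-8087, 2380), Rational(-322, 731)), -4) = Add(Rational(-392821, 102340), -4) = Rational(-802181, 102340)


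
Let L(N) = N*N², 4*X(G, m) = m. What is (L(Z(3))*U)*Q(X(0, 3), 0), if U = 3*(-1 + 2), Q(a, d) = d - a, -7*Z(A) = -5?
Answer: -1125/1372 ≈ -0.81997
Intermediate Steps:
X(G, m) = m/4
Z(A) = 5/7 (Z(A) = -⅐*(-5) = 5/7)
L(N) = N³
U = 3 (U = 3*1 = 3)
(L(Z(3))*U)*Q(X(0, 3), 0) = ((5/7)³*3)*(0 - 3/4) = ((125/343)*3)*(0 - 1*¾) = 375*(0 - ¾)/343 = (375/343)*(-¾) = -1125/1372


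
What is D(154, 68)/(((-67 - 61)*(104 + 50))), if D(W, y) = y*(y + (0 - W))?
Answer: 731/2464 ≈ 0.29667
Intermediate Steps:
D(W, y) = y*(y - W)
D(154, 68)/(((-67 - 61)*(104 + 50))) = (68*(68 - 1*154))/(((-67 - 61)*(104 + 50))) = (68*(68 - 154))/((-128*154)) = (68*(-86))/(-19712) = -5848*(-1/19712) = 731/2464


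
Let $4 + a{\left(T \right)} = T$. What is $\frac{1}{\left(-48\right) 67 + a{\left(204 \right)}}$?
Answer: $- \frac{1}{3016} \approx -0.00033156$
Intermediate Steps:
$a{\left(T \right)} = -4 + T$
$\frac{1}{\left(-48\right) 67 + a{\left(204 \right)}} = \frac{1}{\left(-48\right) 67 + \left(-4 + 204\right)} = \frac{1}{-3216 + 200} = \frac{1}{-3016} = - \frac{1}{3016}$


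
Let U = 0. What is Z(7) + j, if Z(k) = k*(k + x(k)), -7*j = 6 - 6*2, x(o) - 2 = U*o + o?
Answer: 790/7 ≈ 112.86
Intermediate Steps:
x(o) = 2 + o (x(o) = 2 + (0*o + o) = 2 + (0 + o) = 2 + o)
j = 6/7 (j = -(6 - 6*2)/7 = -(6 - 12)/7 = -⅐*(-6) = 6/7 ≈ 0.85714)
Z(k) = k*(2 + 2*k) (Z(k) = k*(k + (2 + k)) = k*(2 + 2*k))
Z(7) + j = 2*7*(1 + 7) + 6/7 = 2*7*8 + 6/7 = 112 + 6/7 = 790/7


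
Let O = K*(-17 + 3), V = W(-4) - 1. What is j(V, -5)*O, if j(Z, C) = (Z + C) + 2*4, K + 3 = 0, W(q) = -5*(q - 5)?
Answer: 1974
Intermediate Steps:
W(q) = 25 - 5*q (W(q) = -5*(-5 + q) = 25 - 5*q)
K = -3 (K = -3 + 0 = -3)
V = 44 (V = (25 - 5*(-4)) - 1 = (25 + 20) - 1 = 45 - 1 = 44)
j(Z, C) = 8 + C + Z (j(Z, C) = (C + Z) + 8 = 8 + C + Z)
O = 42 (O = -3*(-17 + 3) = -3*(-14) = 42)
j(V, -5)*O = (8 - 5 + 44)*42 = 47*42 = 1974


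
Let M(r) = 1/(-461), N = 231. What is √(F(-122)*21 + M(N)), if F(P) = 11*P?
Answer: I*√5989267283/461 ≈ 167.88*I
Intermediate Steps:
M(r) = -1/461
√(F(-122)*21 + M(N)) = √((11*(-122))*21 - 1/461) = √(-1342*21 - 1/461) = √(-28182 - 1/461) = √(-12991903/461) = I*√5989267283/461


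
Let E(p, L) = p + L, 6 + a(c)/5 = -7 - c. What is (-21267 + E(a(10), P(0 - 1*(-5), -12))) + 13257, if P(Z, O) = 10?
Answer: -8115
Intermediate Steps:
a(c) = -65 - 5*c (a(c) = -30 + 5*(-7 - c) = -30 + (-35 - 5*c) = -65 - 5*c)
E(p, L) = L + p
(-21267 + E(a(10), P(0 - 1*(-5), -12))) + 13257 = (-21267 + (10 + (-65 - 5*10))) + 13257 = (-21267 + (10 + (-65 - 50))) + 13257 = (-21267 + (10 - 115)) + 13257 = (-21267 - 105) + 13257 = -21372 + 13257 = -8115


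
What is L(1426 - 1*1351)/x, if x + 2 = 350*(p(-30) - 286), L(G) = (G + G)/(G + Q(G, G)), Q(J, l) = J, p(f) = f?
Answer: -1/110602 ≈ -9.0414e-6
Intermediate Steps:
L(G) = 1 (L(G) = (G + G)/(G + G) = (2*G)/((2*G)) = (2*G)*(1/(2*G)) = 1)
x = -110602 (x = -2 + 350*(-30 - 286) = -2 + 350*(-316) = -2 - 110600 = -110602)
L(1426 - 1*1351)/x = 1/(-110602) = 1*(-1/110602) = -1/110602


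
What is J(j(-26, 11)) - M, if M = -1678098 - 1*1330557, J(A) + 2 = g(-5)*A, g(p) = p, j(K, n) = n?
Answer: 3008598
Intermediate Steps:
J(A) = -2 - 5*A
M = -3008655 (M = -1678098 - 1330557 = -3008655)
J(j(-26, 11)) - M = (-2 - 5*11) - 1*(-3008655) = (-2 - 55) + 3008655 = -57 + 3008655 = 3008598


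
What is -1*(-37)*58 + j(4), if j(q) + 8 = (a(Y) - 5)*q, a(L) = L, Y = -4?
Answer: 2102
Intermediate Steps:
j(q) = -8 - 9*q (j(q) = -8 + (-4 - 5)*q = -8 - 9*q)
-1*(-37)*58 + j(4) = -1*(-37)*58 + (-8 - 9*4) = 37*58 + (-8 - 36) = 2146 - 44 = 2102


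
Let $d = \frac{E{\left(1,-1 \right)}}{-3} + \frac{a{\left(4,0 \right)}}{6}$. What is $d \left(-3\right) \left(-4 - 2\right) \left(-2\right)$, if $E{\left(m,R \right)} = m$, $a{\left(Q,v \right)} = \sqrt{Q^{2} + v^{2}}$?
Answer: $-12$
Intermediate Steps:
$d = \frac{1}{3}$ ($d = 1 \frac{1}{-3} + \frac{\sqrt{4^{2} + 0^{2}}}{6} = 1 \left(- \frac{1}{3}\right) + \sqrt{16 + 0} \cdot \frac{1}{6} = - \frac{1}{3} + \sqrt{16} \cdot \frac{1}{6} = - \frac{1}{3} + 4 \cdot \frac{1}{6} = - \frac{1}{3} + \frac{2}{3} = \frac{1}{3} \approx 0.33333$)
$d \left(-3\right) \left(-4 - 2\right) \left(-2\right) = \frac{1}{3} \left(-3\right) \left(-4 - 2\right) \left(-2\right) = - \left(-6\right) \left(-2\right) = \left(-1\right) 12 = -12$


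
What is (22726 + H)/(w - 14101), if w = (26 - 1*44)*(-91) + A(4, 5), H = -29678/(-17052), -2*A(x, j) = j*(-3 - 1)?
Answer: -193776715/106174278 ≈ -1.8251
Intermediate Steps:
A(x, j) = 2*j (A(x, j) = -j*(-3 - 1)/2 = -j*(-4)/2 = -(-2)*j = 2*j)
H = 14839/8526 (H = -29678*(-1/17052) = 14839/8526 ≈ 1.7404)
w = 1648 (w = (26 - 1*44)*(-91) + 2*5 = (26 - 44)*(-91) + 10 = -18*(-91) + 10 = 1638 + 10 = 1648)
(22726 + H)/(w - 14101) = (22726 + 14839/8526)/(1648 - 14101) = (193776715/8526)/(-12453) = (193776715/8526)*(-1/12453) = -193776715/106174278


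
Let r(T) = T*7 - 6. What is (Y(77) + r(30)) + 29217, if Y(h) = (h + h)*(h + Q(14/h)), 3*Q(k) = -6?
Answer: 40971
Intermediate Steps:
r(T) = -6 + 7*T (r(T) = 7*T - 6 = -6 + 7*T)
Q(k) = -2 (Q(k) = (⅓)*(-6) = -2)
Y(h) = 2*h*(-2 + h) (Y(h) = (h + h)*(h - 2) = (2*h)*(-2 + h) = 2*h*(-2 + h))
(Y(77) + r(30)) + 29217 = (2*77*(-2 + 77) + (-6 + 7*30)) + 29217 = (2*77*75 + (-6 + 210)) + 29217 = (11550 + 204) + 29217 = 11754 + 29217 = 40971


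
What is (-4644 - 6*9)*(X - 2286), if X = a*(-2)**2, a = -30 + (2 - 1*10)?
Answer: 11453724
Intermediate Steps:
a = -38 (a = -30 + (2 - 10) = -30 - 8 = -38)
X = -152 (X = -38*(-2)**2 = -38*4 = -152)
(-4644 - 6*9)*(X - 2286) = (-4644 - 6*9)*(-152 - 2286) = (-4644 - 54)*(-2438) = -4698*(-2438) = 11453724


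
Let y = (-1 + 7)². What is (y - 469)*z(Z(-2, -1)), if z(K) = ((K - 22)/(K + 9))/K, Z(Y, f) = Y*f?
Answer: 4330/11 ≈ 393.64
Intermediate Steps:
y = 36 (y = 6² = 36)
z(K) = (-22 + K)/(K*(9 + K)) (z(K) = ((-22 + K)/(9 + K))/K = (-22 + K)/(K*(9 + K)))
(y - 469)*z(Z(-2, -1)) = (36 - 469)*((-22 - 2*(-1))/(((-2*(-1)))*(9 - 2*(-1)))) = -433*(-22 + 2)/(2*(9 + 2)) = -433*(-20)/(2*11) = -433*(-10/11) = 4330/11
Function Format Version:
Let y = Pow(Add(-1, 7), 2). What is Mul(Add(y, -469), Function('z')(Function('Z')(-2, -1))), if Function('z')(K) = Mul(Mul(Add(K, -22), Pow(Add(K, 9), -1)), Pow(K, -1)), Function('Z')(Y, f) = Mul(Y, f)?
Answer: Rational(4330, 11) ≈ 393.64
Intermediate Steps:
y = 36 (y = Pow(6, 2) = 36)
Function('z')(K) = Mul(Pow(K, -1), Pow(Add(9, K), -1), Add(-22, K)) (Function('z')(K) = Mul(Mul(Add(-22, K), Pow(Add(9, K), -1)), Pow(K, -1)) = Mul(Mul(Pow(Add(9, K), -1), Add(-22, K)), Pow(K, -1)) = Mul(Pow(K, -1), Pow(Add(9, K), -1), Add(-22, K)))
Mul(Add(y, -469), Function('z')(Function('Z')(-2, -1))) = Mul(Add(36, -469), Mul(Pow(Mul(-2, -1), -1), Pow(Add(9, Mul(-2, -1)), -1), Add(-22, Mul(-2, -1)))) = Mul(-433, Mul(Pow(2, -1), Pow(Add(9, 2), -1), Add(-22, 2))) = Mul(-433, Mul(Rational(1, 2), Pow(11, -1), -20)) = Mul(-433, Mul(Rational(1, 2), Rational(1, 11), -20)) = Mul(-433, Rational(-10, 11)) = Rational(4330, 11)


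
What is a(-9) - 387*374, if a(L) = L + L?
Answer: -144756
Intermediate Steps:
a(L) = 2*L
a(-9) - 387*374 = 2*(-9) - 387*374 = -18 - 144738 = -144756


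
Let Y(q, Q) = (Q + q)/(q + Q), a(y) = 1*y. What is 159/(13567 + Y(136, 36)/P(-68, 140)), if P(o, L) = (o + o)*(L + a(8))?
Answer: 1066784/91025525 ≈ 0.011720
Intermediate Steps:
a(y) = y
Y(q, Q) = 1 (Y(q, Q) = (Q + q)/(Q + q) = 1)
P(o, L) = 2*o*(8 + L) (P(o, L) = (o + o)*(L + 8) = (2*o)*(8 + L) = 2*o*(8 + L))
159/(13567 + Y(136, 36)/P(-68, 140)) = 159/(13567 + 1/(2*(-68)*(8 + 140))) = 159/(13567 + 1/(2*(-68)*148)) = 159/(13567 + 1/(-20128)) = 159/(13567 + 1*(-1/20128)) = 159/(13567 - 1/20128) = 159/(273076575/20128) = (20128/273076575)*159 = 1066784/91025525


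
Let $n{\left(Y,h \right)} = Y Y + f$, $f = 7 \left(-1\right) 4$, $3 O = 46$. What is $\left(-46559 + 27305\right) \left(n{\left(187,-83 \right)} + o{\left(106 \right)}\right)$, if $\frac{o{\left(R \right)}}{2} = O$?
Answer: $-673344470$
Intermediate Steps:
$O = \frac{46}{3}$ ($O = \frac{1}{3} \cdot 46 = \frac{46}{3} \approx 15.333$)
$o{\left(R \right)} = \frac{92}{3}$ ($o{\left(R \right)} = 2 \cdot \frac{46}{3} = \frac{92}{3}$)
$f = -28$ ($f = \left(-7\right) 4 = -28$)
$n{\left(Y,h \right)} = -28 + Y^{2}$ ($n{\left(Y,h \right)} = Y Y - 28 = Y^{2} - 28 = -28 + Y^{2}$)
$\left(-46559 + 27305\right) \left(n{\left(187,-83 \right)} + o{\left(106 \right)}\right) = \left(-46559 + 27305\right) \left(\left(-28 + 187^{2}\right) + \frac{92}{3}\right) = - 19254 \left(\left(-28 + 34969\right) + \frac{92}{3}\right) = - 19254 \left(34941 + \frac{92}{3}\right) = \left(-19254\right) \frac{104915}{3} = -673344470$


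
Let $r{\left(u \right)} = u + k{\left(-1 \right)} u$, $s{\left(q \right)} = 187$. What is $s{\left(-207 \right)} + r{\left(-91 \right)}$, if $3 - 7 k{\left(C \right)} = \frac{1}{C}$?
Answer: $44$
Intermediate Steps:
$k{\left(C \right)} = \frac{3}{7} - \frac{1}{7 C}$
$r{\left(u \right)} = \frac{11 u}{7}$ ($r{\left(u \right)} = u + \frac{-1 + 3 \left(-1\right)}{7 \left(-1\right)} u = u + \frac{1}{7} \left(-1\right) \left(-1 - 3\right) u = u + \frac{1}{7} \left(-1\right) \left(-4\right) u = u + \frac{4 u}{7} = \frac{11 u}{7}$)
$s{\left(-207 \right)} + r{\left(-91 \right)} = 187 + \frac{11}{7} \left(-91\right) = 187 - 143 = 44$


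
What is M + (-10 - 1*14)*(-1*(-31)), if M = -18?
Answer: -762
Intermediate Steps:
M + (-10 - 1*14)*(-1*(-31)) = -18 + (-10 - 1*14)*(-1*(-31)) = -18 + (-10 - 14)*31 = -18 - 24*31 = -18 - 744 = -762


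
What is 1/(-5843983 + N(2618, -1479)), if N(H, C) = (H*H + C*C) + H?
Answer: 1/3200000 ≈ 3.1250e-7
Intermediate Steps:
N(H, C) = H + C**2 + H**2 (N(H, C) = (H**2 + C**2) + H = (C**2 + H**2) + H = H + C**2 + H**2)
1/(-5843983 + N(2618, -1479)) = 1/(-5843983 + (2618 + (-1479)**2 + 2618**2)) = 1/(-5843983 + (2618 + 2187441 + 6853924)) = 1/(-5843983 + 9043983) = 1/3200000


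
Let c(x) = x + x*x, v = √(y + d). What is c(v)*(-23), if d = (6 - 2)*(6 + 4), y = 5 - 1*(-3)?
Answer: -1104 - 92*√3 ≈ -1263.3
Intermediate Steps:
y = 8 (y = 5 + 3 = 8)
d = 40 (d = 4*10 = 40)
v = 4*√3 (v = √(8 + 40) = √48 = 4*√3 ≈ 6.9282)
c(x) = x + x²
c(v)*(-23) = ((4*√3)*(1 + 4*√3))*(-23) = (4*√3*(1 + 4*√3))*(-23) = -92*√3*(1 + 4*√3)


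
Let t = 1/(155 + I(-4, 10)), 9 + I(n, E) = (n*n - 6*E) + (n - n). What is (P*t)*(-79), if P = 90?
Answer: -1185/17 ≈ -69.706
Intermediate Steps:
I(n, E) = -9 + n² - 6*E (I(n, E) = -9 + ((n*n - 6*E) + (n - n)) = -9 + ((n² - 6*E) + 0) = -9 + (n² - 6*E) = -9 + n² - 6*E)
t = 1/102 (t = 1/(155 + (-9 + (-4)² - 6*10)) = 1/(155 + (-9 + 16 - 60)) = 1/(155 - 53) = 1/102 ≈ 0.0098039)
(P*t)*(-79) = (90*(1/102))*(-79) = (15/17)*(-79) = -1185/17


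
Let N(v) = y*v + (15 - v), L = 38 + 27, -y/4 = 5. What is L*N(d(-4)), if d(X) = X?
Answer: 6435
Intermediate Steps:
y = -20 (y = -4*5 = -20)
L = 65
N(v) = 15 - 21*v (N(v) = -20*v + (15 - v) = 15 - 21*v)
L*N(d(-4)) = 65*(15 - 21*(-4)) = 65*(15 + 84) = 65*99 = 6435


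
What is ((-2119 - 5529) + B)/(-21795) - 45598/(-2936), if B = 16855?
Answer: 161129443/10665020 ≈ 15.108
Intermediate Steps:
((-2119 - 5529) + B)/(-21795) - 45598/(-2936) = ((-2119 - 5529) + 16855)/(-21795) - 45598/(-2936) = (-7648 + 16855)*(-1/21795) - 45598*(-1/2936) = 9207*(-1/21795) + 22799/1468 = -3069/7265 + 22799/1468 = 161129443/10665020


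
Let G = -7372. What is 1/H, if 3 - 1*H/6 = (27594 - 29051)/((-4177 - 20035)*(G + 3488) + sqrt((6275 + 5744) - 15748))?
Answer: 26530367786400035/477549086445451932 + 1457*I*sqrt(3729)/477549086445451932 ≈ 0.055555 + 1.8631e-13*I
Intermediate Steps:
H = 18 + 8742/(94039408 + I*sqrt(3729)) (H = 18 - 6*(27594 - 29051)/((-4177 - 20035)*(-7372 + 3488) + sqrt((6275 + 5744) - 15748)) = 18 - (-8742)/(-24212*(-3884) + sqrt(12019 - 15748)) = 18 - (-8742)/(94039408 + sqrt(-3729)) = 18 - (-8742)/(94039408 + I*sqrt(3729)) = 18 + 8742/(94039408 + I*sqrt(3729)) ≈ 18.0 - 6.0365e-11*I)
1/H = 1/(159182206718400210/8843410256994193 - 8742*I*sqrt(3729)/8843410256994193)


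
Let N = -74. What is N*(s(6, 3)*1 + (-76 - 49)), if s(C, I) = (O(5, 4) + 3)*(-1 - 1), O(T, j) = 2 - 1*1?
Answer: 9842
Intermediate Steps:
O(T, j) = 1 (O(T, j) = 2 - 1 = 1)
s(C, I) = -8 (s(C, I) = (1 + 3)*(-1 - 1) = 4*(-2) = -8)
N*(s(6, 3)*1 + (-76 - 49)) = -74*(-8*1 + (-76 - 49)) = -74*(-8 - 125) = -74*(-133) = 9842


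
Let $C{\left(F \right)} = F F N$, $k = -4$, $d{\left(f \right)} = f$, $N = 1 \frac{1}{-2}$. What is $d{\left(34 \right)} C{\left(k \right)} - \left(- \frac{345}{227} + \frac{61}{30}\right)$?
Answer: $- \frac{1855817}{6810} \approx -272.51$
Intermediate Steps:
$N = - \frac{1}{2}$ ($N = 1 \left(- \frac{1}{2}\right) = - \frac{1}{2} \approx -0.5$)
$C{\left(F \right)} = - \frac{F^{2}}{2}$ ($C{\left(F \right)} = F F \left(- \frac{1}{2}\right) = F^{2} \left(- \frac{1}{2}\right) = - \frac{F^{2}}{2}$)
$d{\left(34 \right)} C{\left(k \right)} - \left(- \frac{345}{227} + \frac{61}{30}\right) = 34 \left(- \frac{\left(-4\right)^{2}}{2}\right) - \left(- \frac{345}{227} + \frac{61}{30}\right) = 34 \left(\left(- \frac{1}{2}\right) 16\right) - \frac{3497}{6810} = 34 \left(-8\right) + \left(- \frac{61}{30} + \frac{345}{227}\right) = -272 - \frac{3497}{6810} = - \frac{1855817}{6810}$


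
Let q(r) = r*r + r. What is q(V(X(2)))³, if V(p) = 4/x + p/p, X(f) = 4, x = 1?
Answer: 27000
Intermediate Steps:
V(p) = 5 (V(p) = 4/1 + p/p = 4*1 + 1 = 4 + 1 = 5)
q(r) = r + r² (q(r) = r² + r = r + r²)
q(V(X(2)))³ = (5*(1 + 5))³ = (5*6)³ = 30³ = 27000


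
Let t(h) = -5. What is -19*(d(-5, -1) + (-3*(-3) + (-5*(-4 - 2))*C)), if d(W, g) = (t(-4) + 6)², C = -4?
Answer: 2090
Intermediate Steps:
d(W, g) = 1 (d(W, g) = (-5 + 6)² = 1² = 1)
-19*(d(-5, -1) + (-3*(-3) + (-5*(-4 - 2))*C)) = -19*(1 + (-3*(-3) - 5*(-4 - 2)*(-4))) = -19*(1 + (9 - 5*(-6)*(-4))) = -19*(1 + (9 + 30*(-4))) = -19*(1 + (9 - 120)) = -19*(1 - 111) = -19*(-110) = 2090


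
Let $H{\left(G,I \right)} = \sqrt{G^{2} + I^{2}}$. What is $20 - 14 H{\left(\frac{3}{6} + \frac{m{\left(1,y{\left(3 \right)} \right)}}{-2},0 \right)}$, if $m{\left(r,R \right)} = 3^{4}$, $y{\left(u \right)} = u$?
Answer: $-540$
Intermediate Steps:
$m{\left(r,R \right)} = 81$
$20 - 14 H{\left(\frac{3}{6} + \frac{m{\left(1,y{\left(3 \right)} \right)}}{-2},0 \right)} = 20 - 14 \sqrt{\left(\frac{3}{6} + \frac{81}{-2}\right)^{2} + 0^{2}} = 20 - 14 \sqrt{\left(3 \cdot \frac{1}{6} + 81 \left(- \frac{1}{2}\right)\right)^{2} + 0} = 20 - 14 \sqrt{\left(\frac{1}{2} - \frac{81}{2}\right)^{2} + 0} = 20 - 14 \sqrt{\left(-40\right)^{2} + 0} = 20 - 14 \sqrt{1600 + 0} = 20 - 14 \sqrt{1600} = 20 - 560 = -540$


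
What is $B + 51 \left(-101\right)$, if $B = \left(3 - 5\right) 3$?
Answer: $-5157$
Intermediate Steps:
$B = -6$ ($B = \left(-2\right) 3 = -6$)
$B + 51 \left(-101\right) = -6 + 51 \left(-101\right) = -6 - 5151 = -5157$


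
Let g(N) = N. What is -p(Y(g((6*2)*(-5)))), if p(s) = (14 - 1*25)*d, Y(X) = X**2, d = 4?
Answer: 44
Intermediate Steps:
p(s) = -44 (p(s) = (14 - 1*25)*4 = (14 - 25)*4 = -11*4 = -44)
-p(Y(g((6*2)*(-5)))) = -1*(-44) = 44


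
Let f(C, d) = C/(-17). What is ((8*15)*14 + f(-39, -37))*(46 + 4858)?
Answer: 140249496/17 ≈ 8.2500e+6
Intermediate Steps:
f(C, d) = -C/17 (f(C, d) = C*(-1/17) = -C/17)
((8*15)*14 + f(-39, -37))*(46 + 4858) = ((8*15)*14 - 1/17*(-39))*(46 + 4858) = (120*14 + 39/17)*4904 = (1680 + 39/17)*4904 = (28599/17)*4904 = 140249496/17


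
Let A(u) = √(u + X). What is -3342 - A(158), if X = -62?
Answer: -3342 - 4*√6 ≈ -3351.8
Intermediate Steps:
A(u) = √(-62 + u) (A(u) = √(u - 62) = √(-62 + u))
-3342 - A(158) = -3342 - √(-62 + 158) = -3342 - √96 = -3342 - 4*√6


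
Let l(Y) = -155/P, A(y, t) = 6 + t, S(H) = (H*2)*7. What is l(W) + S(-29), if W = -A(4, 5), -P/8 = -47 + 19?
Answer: -91099/224 ≈ -406.69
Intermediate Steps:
S(H) = 14*H (S(H) = (2*H)*7 = 14*H)
P = 224 (P = -8*(-47 + 19) = -8*(-28) = 224)
W = -11 (W = -(6 + 5) = -1*11 = -11)
l(Y) = -155/224
l(W) + S(-29) = -155/224 + 14*(-29) = -155/224 - 406 = -91099/224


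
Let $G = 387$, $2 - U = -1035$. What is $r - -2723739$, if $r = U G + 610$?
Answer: $3125668$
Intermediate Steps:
$U = 1037$ ($U = 2 - -1035 = 2 + 1035 = 1037$)
$r = 401929$ ($r = 1037 \cdot 387 + 610 = 401319 + 610 = 401929$)
$r - -2723739 = 401929 - -2723739 = 401929 + 2723739 = 3125668$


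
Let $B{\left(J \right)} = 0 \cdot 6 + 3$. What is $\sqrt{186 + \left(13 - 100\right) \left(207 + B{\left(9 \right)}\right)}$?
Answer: $2 i \sqrt{4521} \approx 134.48 i$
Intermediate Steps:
$B{\left(J \right)} = 3$ ($B{\left(J \right)} = 0 + 3 = 3$)
$\sqrt{186 + \left(13 - 100\right) \left(207 + B{\left(9 \right)}\right)} = \sqrt{186 + \left(13 - 100\right) \left(207 + 3\right)} = \sqrt{186 - 18270} = \sqrt{-18084} = 2 i \sqrt{4521}$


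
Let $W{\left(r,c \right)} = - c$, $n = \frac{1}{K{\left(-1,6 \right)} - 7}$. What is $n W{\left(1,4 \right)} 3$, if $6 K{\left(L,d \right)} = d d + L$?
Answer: $\frac{72}{7} \approx 10.286$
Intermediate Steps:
$K{\left(L,d \right)} = \frac{L}{6} + \frac{d^{2}}{6}$ ($K{\left(L,d \right)} = \frac{d d + L}{6} = \frac{d^{2} + L}{6} = \frac{L + d^{2}}{6} = \frac{L}{6} + \frac{d^{2}}{6}$)
$n = - \frac{6}{7}$ ($n = \frac{1}{\left(\frac{1}{6} \left(-1\right) + \frac{6^{2}}{6}\right) - 7} = \frac{1}{\left(- \frac{1}{6} + \frac{1}{6} \cdot 36\right) - 7} = \frac{1}{\left(- \frac{1}{6} + 6\right) - 7} = \frac{1}{\frac{35}{6} - 7} = \frac{1}{- \frac{7}{6}} = - \frac{6}{7} \approx -0.85714$)
$n W{\left(1,4 \right)} 3 = - \frac{6 \left(\left(-1\right) 4\right)}{7} \cdot 3 = \left(- \frac{6}{7}\right) \left(-4\right) 3 = \frac{24}{7} \cdot 3 = \frac{72}{7}$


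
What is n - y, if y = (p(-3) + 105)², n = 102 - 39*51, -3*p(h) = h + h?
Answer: -13336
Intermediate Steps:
p(h) = -2*h/3 (p(h) = -(h + h)/3 = -2*h/3)
n = -1887 (n = 102 - 1989 = -1887)
y = 11449 (y = (-⅔*(-3) + 105)² = (2 + 105)² = 107² = 11449)
n - y = -1887 - 1*11449 = -1887 - 11449 = -13336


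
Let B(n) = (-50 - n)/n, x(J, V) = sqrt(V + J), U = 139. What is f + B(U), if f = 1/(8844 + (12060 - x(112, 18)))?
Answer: -3176375523/2336146729 + sqrt(130)/436977086 ≈ -1.3597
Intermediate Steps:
x(J, V) = sqrt(J + V)
B(n) = (-50 - n)/n
f = 1/(20904 - sqrt(130)) (f = 1/(8844 + (12060 - sqrt(112 + 18))) = 1/(8844 + (12060 - sqrt(130))) = 1/(20904 - sqrt(130)) ≈ 4.7864e-5)
f + B(U) = (804/16806811 + sqrt(130)/436977086) + (-50 - 1*139)/139 = (804/16806811 + sqrt(130)/436977086) + (-50 - 139)/139 = (804/16806811 + sqrt(130)/436977086) + (1/139)*(-189) = (804/16806811 + sqrt(130)/436977086) - 189/139 = -3176375523/2336146729 + sqrt(130)/436977086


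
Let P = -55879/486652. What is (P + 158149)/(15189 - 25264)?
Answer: -76963471269/4903018900 ≈ -15.697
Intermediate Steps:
P = -55879/486652 (P = -55879*1/486652 = -55879/486652 ≈ -0.11482)
(P + 158149)/(15189 - 25264) = (-55879/486652 + 158149)/(15189 - 25264) = (76963471269/486652)/(-10075) = (76963471269/486652)*(-1/10075) = -76963471269/4903018900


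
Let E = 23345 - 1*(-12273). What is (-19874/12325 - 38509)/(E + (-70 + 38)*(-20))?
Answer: -158214433/148959950 ≈ -1.0621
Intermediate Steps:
E = 35618 (E = 23345 + 12273 = 35618)
(-19874/12325 - 38509)/(E + (-70 + 38)*(-20)) = (-19874/12325 - 38509)/(35618 + (-70 + 38)*(-20)) = (-19874*1/12325 - 38509)/(35618 - 32*(-20)) = (-19874/12325 - 38509)/(35618 + 640) = -474643299/12325/36258 = -474643299/12325*1/36258 = -158214433/148959950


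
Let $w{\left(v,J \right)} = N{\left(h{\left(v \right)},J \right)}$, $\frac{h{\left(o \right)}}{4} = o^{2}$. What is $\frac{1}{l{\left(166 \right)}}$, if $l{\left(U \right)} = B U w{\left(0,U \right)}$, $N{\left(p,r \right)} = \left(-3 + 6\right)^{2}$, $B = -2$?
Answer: $- \frac{1}{2988} \approx -0.00033467$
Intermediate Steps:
$h{\left(o \right)} = 4 o^{2}$
$N{\left(p,r \right)} = 9$ ($N{\left(p,r \right)} = 3^{2} = 9$)
$w{\left(v,J \right)} = 9$
$l{\left(U \right)} = - 18 U$ ($l{\left(U \right)} = - 2 U 9 = - 18 U$)
$\frac{1}{l{\left(166 \right)}} = \frac{1}{\left(-18\right) 166} = \frac{1}{-2988} = - \frac{1}{2988}$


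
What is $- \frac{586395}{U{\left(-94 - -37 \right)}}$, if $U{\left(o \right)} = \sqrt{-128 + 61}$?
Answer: $\frac{586395 i \sqrt{67}}{67} \approx 71640.0 i$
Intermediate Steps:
$U{\left(o \right)} = i \sqrt{67}$ ($U{\left(o \right)} = \sqrt{-67} = i \sqrt{67}$)
$- \frac{586395}{U{\left(-94 - -37 \right)}} = - \frac{586395}{i \sqrt{67}} = - 586395 \left(- \frac{i \sqrt{67}}{67}\right) = \frac{586395 i \sqrt{67}}{67}$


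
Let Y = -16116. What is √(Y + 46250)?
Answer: √30134 ≈ 173.59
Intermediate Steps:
√(Y + 46250) = √(-16116 + 46250) = √30134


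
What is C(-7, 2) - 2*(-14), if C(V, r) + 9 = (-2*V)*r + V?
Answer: 40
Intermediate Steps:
C(V, r) = -9 + V - 2*V*r (C(V, r) = -9 + ((-2*V)*r + V) = -9 + (-2*V*r + V) = -9 + (V - 2*V*r) = -9 + V - 2*V*r)
C(-7, 2) - 2*(-14) = (-9 - 7 - 2*(-7)*2) - 2*(-14) = (-9 - 7 + 28) + 28 = 12 + 28 = 40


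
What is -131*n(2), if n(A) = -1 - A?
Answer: 393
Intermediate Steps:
-131*n(2) = -131*(-1 - 1*2) = -131*(-1 - 2) = -131*(-3) = 393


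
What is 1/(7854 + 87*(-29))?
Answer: 1/5331 ≈ 0.00018758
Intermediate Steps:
1/(7854 + 87*(-29)) = 1/(7854 - 2523) = 1/5331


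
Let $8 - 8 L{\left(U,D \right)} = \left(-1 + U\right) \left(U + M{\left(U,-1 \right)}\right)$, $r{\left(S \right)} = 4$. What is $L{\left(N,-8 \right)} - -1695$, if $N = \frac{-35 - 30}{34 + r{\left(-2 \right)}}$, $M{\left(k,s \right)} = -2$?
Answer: $\frac{19577669}{11552} \approx 1694.7$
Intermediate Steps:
$N = - \frac{65}{38}$ ($N = \frac{-35 - 30}{34 + 4} = - \frac{65}{38} \approx -1.7105$)
$L{\left(U,D \right)} = 1 - \frac{\left(-1 + U\right) \left(-2 + U\right)}{8}$ ($L{\left(U,D \right)} = 1 - \frac{\left(-1 + U\right) \left(U - 2\right)}{8} = 1 - \frac{\left(-1 + U\right) \left(-2 + U\right)}{8}$)
$L{\left(N,-8 \right)} - -1695 = \left(\frac{3}{4} - \frac{\left(- \frac{65}{38}\right)^{2}}{8} + \frac{3}{8} \left(- \frac{65}{38}\right)\right) - -1695 = \left(\frac{3}{4} - \frac{4225}{11552} - \frac{195}{304}\right) + 1695 = - \frac{2971}{11552} + 1695 = \frac{19577669}{11552}$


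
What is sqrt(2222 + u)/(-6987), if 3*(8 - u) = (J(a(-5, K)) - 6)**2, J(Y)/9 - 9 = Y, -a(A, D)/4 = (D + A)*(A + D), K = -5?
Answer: -I*sqrt(4139645)/6987 ≈ -0.2912*I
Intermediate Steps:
a(A, D) = -4*(A + D)**2 (a(A, D) = -4*(D + A)*(A + D) = -4*(A + D)*(A + D) = -4*(A + D)**2)
J(Y) = 81 + 9*Y
u = -4141867 (u = 8 - ((81 + 9*(-4*(-5 - 5)**2)) - 6)**2/3 = 8 - ((81 + 9*(-4*(-10)**2)) - 6)**2/3 = 8 - ((81 + 9*(-4*100)) - 6)**2/3 = 8 - ((81 + 9*(-400)) - 6)**2/3 = 8 - ((81 - 3600) - 6)**2/3 = 8 - (-3519 - 6)**2/3 = 8 - 1/3*(-3525)**2 = 8 - 1/3*12425625 = 8 - 4141875 = -4141867)
sqrt(2222 + u)/(-6987) = sqrt(2222 - 4141867)/(-6987) = sqrt(-4139645)*(-1/6987) = (I*sqrt(4139645))*(-1/6987) = -I*sqrt(4139645)/6987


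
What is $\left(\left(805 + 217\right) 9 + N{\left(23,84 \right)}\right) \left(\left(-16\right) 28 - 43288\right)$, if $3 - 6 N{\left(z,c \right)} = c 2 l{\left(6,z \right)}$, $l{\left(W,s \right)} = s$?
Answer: $-374139612$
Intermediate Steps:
$N{\left(z,c \right)} = \frac{1}{2} - \frac{c z}{3}$ ($N{\left(z,c \right)} = \frac{1}{2} - \frac{c 2 z}{6} = \frac{1}{2} - \frac{2 c z}{6} = \frac{1}{2} - \frac{c z}{3}$)
$\left(\left(805 + 217\right) 9 + N{\left(23,84 \right)}\right) \left(\left(-16\right) 28 - 43288\right) = \left(\left(805 + 217\right) 9 + \left(\frac{1}{2} - 28 \cdot 23\right)\right) \left(\left(-16\right) 28 - 43288\right) = \left(1022 \cdot 9 + \left(\frac{1}{2} - 644\right)\right) \left(-448 - 43288\right) = \left(9198 - \frac{1287}{2}\right) \left(-43736\right) = \frac{17109}{2} \left(-43736\right) = -374139612$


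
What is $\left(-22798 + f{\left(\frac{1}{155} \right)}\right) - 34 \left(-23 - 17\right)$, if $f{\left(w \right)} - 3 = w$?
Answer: $- \frac{3322424}{155} \approx -21435.0$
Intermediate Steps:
$f{\left(w \right)} = 3 + w$
$\left(-22798 + f{\left(\frac{1}{155} \right)}\right) - 34 \left(-23 - 17\right) = \left(-22798 + \left(3 + \frac{1}{155}\right)\right) - 34 \left(-23 - 17\right) = \left(-22798 + \left(3 + \frac{1}{155}\right)\right) - -1360 = \left(-22798 + \frac{466}{155}\right) + 1360 = - \frac{3533224}{155} + 1360 = - \frac{3322424}{155}$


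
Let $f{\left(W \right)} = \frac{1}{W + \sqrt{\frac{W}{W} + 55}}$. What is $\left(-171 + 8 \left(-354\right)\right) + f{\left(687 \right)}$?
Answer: $- \frac{1417154052}{471913} - \frac{2 \sqrt{14}}{471913} \approx -3003.0$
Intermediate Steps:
$f{\left(W \right)} = \frac{1}{W + 2 \sqrt{14}}$ ($f{\left(W \right)} = \frac{1}{W + \sqrt{1 + 55}} = \frac{1}{W + \sqrt{56}} = \frac{1}{W + 2 \sqrt{14}}$)
$\left(-171 + 8 \left(-354\right)\right) + f{\left(687 \right)} = \left(-171 + 8 \left(-354\right)\right) + \frac{1}{687 + 2 \sqrt{14}} = \left(-171 - 2832\right) + \frac{1}{687 + 2 \sqrt{14}} = -3003 + \frac{1}{687 + 2 \sqrt{14}}$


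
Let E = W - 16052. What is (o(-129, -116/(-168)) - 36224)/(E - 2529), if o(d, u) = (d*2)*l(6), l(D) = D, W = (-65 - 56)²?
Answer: 9443/985 ≈ 9.5868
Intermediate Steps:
W = 14641 (W = (-121)² = 14641)
E = -1411 (E = 14641 - 16052 = -1411)
o(d, u) = 12*d (o(d, u) = (d*2)*6 = (2*d)*6 = 12*d)
(o(-129, -116/(-168)) - 36224)/(E - 2529) = (12*(-129) - 36224)/(-1411 - 2529) = (-1548 - 36224)/(-3940) = -37772*(-1/3940) = 9443/985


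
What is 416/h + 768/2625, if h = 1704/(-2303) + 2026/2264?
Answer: 949049970816/353509625 ≈ 2684.7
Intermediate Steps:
h = 404011/2606996 (h = 1704*(-1/2303) + 2026*(1/2264) = -1704/2303 + 1013/1132 = 404011/2606996 ≈ 0.15497)
416/h + 768/2625 = 416/(404011/2606996) + 768/2625 = 416*(2606996/404011) + 768*(1/2625) = 1084510336/404011 + 256/875 = 949049970816/353509625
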